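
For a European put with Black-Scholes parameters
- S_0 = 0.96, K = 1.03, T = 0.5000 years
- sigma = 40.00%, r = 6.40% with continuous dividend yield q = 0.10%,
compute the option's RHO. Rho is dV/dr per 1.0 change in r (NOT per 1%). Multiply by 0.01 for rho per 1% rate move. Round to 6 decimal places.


d1 = 0.0039569810; d2 = -0.2788857315
phi(d1) = 0.3989391572; exp(-qT) = 0.9995001250; exp(-rT) = 0.9685065821
N(-d2) = 0.6098337405
Rho = -K*T*exp(-rT)*N(-d2) = -1.0300 * 0.5000 * 0.9685065821 * 0.6098337405 = -0.304173

Answer: Rho = -0.304173


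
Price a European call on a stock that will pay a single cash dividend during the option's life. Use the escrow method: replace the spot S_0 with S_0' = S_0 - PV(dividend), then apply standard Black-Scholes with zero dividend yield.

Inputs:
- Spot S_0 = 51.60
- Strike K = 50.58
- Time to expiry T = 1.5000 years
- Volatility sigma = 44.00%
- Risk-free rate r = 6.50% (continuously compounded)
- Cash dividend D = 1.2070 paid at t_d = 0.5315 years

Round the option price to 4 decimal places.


PV(D) = D * exp(-r * t_d) = 1.2070 * 0.96604245 = 1.16601324
S_0' = S_0 - PV(D) = 51.6000 - 1.16601324 = 50.43398676
d1 = (ln(S_0'/K) + (r + sigma^2/2)*T) / (sigma*sqrt(T)) = 0.44500743
d2 = d1 - sigma*sqrt(T) = -0.09388032
exp(-rT) = 0.90710234
N(d1) = 0.67184281; N(d2) = 0.46260211
C = S_0' * N(d1) - K * exp(-rT) * N(d2) = 50.43398676 * 0.67184281 - 50.5800 * 0.90710234 * 0.46260211 = 12.6590

Answer: Price = 12.6590


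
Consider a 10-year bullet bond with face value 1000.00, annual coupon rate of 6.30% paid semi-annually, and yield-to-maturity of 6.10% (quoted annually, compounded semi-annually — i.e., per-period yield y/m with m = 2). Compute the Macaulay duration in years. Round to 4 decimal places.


Answer: Macaulay duration = 7.5883 years

Derivation:
Coupon per period c = face * coupon_rate / m = 31.500000
Periods per year m = 2; per-period yield y/m = 0.030500
Number of cashflows N = 20
Cashflows (t years, CF_t, discount factor 1/(1+y/m)^(m*t), PV):
  t = 0.5000: CF_t = 31.500000, DF = 0.970403, PV = 30.567686
  t = 1.0000: CF_t = 31.500000, DF = 0.941681, PV = 29.662965
  t = 1.5000: CF_t = 31.500000, DF = 0.913810, PV = 28.785022
  t = 2.0000: CF_t = 31.500000, DF = 0.886764, PV = 27.933064
  t = 2.5000: CF_t = 31.500000, DF = 0.860518, PV = 27.106321
  t = 3.0000: CF_t = 31.500000, DF = 0.835049, PV = 26.304047
  t = 3.5000: CF_t = 31.500000, DF = 0.810334, PV = 25.525519
  t = 4.0000: CF_t = 31.500000, DF = 0.786350, PV = 24.770033
  t = 4.5000: CF_t = 31.500000, DF = 0.763076, PV = 24.036907
  t = 5.0000: CF_t = 31.500000, DF = 0.740491, PV = 23.325480
  t = 5.5000: CF_t = 31.500000, DF = 0.718575, PV = 22.635109
  t = 6.0000: CF_t = 31.500000, DF = 0.697307, PV = 21.965172
  t = 6.5000: CF_t = 31.500000, DF = 0.676669, PV = 21.315062
  t = 7.0000: CF_t = 31.500000, DF = 0.656641, PV = 20.684194
  t = 7.5000: CF_t = 31.500000, DF = 0.637206, PV = 20.071998
  t = 8.0000: CF_t = 31.500000, DF = 0.618347, PV = 19.477922
  t = 8.5000: CF_t = 31.500000, DF = 0.600045, PV = 18.901428
  t = 9.0000: CF_t = 31.500000, DF = 0.582286, PV = 18.341997
  t = 9.5000: CF_t = 31.500000, DF = 0.565052, PV = 17.799124
  t = 10.0000: CF_t = 1031.500000, DF = 0.548328, PV = 565.599882
Price P = sum_t PV_t = 1014.808932
Macaulay numerator sum_t t * PV_t:
  t * PV_t at t = 0.5000: 15.283843
  t * PV_t at t = 1.0000: 29.662965
  t * PV_t at t = 1.5000: 43.177533
  t * PV_t at t = 2.0000: 55.866127
  t * PV_t at t = 2.5000: 67.765802
  t * PV_t at t = 3.0000: 78.912142
  t * PV_t at t = 3.5000: 89.339316
  t * PV_t at t = 4.0000: 99.080132
  t * PV_t at t = 4.5000: 108.166083
  t * PV_t at t = 5.0000: 116.627401
  t * PV_t at t = 5.5000: 124.493101
  t * PV_t at t = 6.0000: 131.791030
  t * PV_t at t = 6.5000: 138.547904
  t * PV_t at t = 7.0000: 144.789360
  t * PV_t at t = 7.5000: 150.539987
  t * PV_t at t = 8.0000: 155.823374
  t * PV_t at t = 8.5000: 160.662139
  t * PV_t at t = 9.0000: 165.077975
  t * PV_t at t = 9.5000: 169.091678
  t * PV_t at t = 10.0000: 5655.998818
Macaulay duration D = (sum_t t * PV_t) / P = 7700.696710 / 1014.808932 = 7.588322


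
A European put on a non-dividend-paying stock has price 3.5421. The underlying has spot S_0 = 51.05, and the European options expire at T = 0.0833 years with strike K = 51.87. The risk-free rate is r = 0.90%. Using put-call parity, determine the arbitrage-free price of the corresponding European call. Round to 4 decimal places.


Answer: Call price = 2.7610

Derivation:
Put-call parity: C - P = S_0 * exp(-qT) - K * exp(-rT).
S_0 * exp(-qT) = 51.0500 * 1.00000000 = 51.05000000
K * exp(-rT) = 51.8700 * 0.99925058 = 51.83112763
C = P + S*exp(-qT) - K*exp(-rT)
C = 3.5421 + 51.05000000 - 51.83112763 = 2.7610


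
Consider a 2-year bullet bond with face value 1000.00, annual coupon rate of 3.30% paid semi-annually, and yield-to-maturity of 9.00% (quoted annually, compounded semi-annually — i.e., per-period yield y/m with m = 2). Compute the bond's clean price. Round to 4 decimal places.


Answer: Price = 897.7555

Derivation:
Coupon per period c = face * coupon_rate / m = 16.500000
Periods per year m = 2; per-period yield y/m = 0.045000
Number of cashflows N = 4
Cashflows (t years, CF_t, discount factor 1/(1+y/m)^(m*t), PV):
  t = 0.5000: CF_t = 16.500000, DF = 0.956938, PV = 15.789474
  t = 1.0000: CF_t = 16.500000, DF = 0.915730, PV = 15.109544
  t = 1.5000: CF_t = 16.500000, DF = 0.876297, PV = 14.458894
  t = 2.0000: CF_t = 1016.500000, DF = 0.838561, PV = 852.397606
Price P = sum_t PV_t = 897.755518


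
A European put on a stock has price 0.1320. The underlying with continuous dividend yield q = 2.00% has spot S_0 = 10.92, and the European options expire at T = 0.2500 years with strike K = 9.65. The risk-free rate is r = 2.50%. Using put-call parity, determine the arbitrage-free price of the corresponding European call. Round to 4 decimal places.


Answer: Call price = 1.4077

Derivation:
Put-call parity: C - P = S_0 * exp(-qT) - K * exp(-rT).
S_0 * exp(-qT) = 10.9200 * 0.99501248 = 10.86553627
K * exp(-rT) = 9.6500 * 0.99376949 = 9.58987558
C = P + S*exp(-qT) - K*exp(-rT)
C = 0.1320 + 10.86553627 - 9.58987558 = 1.4077


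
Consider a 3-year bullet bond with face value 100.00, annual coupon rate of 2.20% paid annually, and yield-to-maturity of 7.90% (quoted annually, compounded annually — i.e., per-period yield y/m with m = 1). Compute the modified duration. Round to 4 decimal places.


Coupon per period c = face * coupon_rate / m = 2.200000
Periods per year m = 1; per-period yield y/m = 0.079000
Number of cashflows N = 3
Cashflows (t years, CF_t, discount factor 1/(1+y/m)^(m*t), PV):
  t = 1.0000: CF_t = 2.200000, DF = 0.926784, PV = 2.038925
  t = 2.0000: CF_t = 2.200000, DF = 0.858929, PV = 1.889643
  t = 3.0000: CF_t = 102.200000, DF = 0.796041, PV = 81.355433
Price P = sum_t PV_t = 85.284001
First compute Macaulay numerator sum_t t * PV_t:
  t * PV_t at t = 1.0000: 2.038925
  t * PV_t at t = 2.0000: 3.779286
  t * PV_t at t = 3.0000: 244.066299
Macaulay duration D = 249.884511 / 85.284001 = 2.930028
Modified duration = D / (1 + y/m) = 2.930028 / (1 + 0.079000) = 2.715503

Answer: Modified duration = 2.7155


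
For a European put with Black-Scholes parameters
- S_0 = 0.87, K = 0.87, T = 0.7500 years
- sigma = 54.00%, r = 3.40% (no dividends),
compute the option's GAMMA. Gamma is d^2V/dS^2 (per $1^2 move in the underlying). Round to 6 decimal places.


Answer: Gamma = 0.940613

Derivation:
d1 = 0.2883543844; d2 = -0.1792993336
phi(d1) = 0.3826966429; exp(-qT) = 1.0000000000; exp(-rT) = 0.9748223790
Gamma = exp(-qT) * phi(d1) / (S * sigma * sqrt(T)) = 1.0000000000 * 0.3826966429 / (0.8700 * 0.5400 * 0.8660254038) = 0.940613


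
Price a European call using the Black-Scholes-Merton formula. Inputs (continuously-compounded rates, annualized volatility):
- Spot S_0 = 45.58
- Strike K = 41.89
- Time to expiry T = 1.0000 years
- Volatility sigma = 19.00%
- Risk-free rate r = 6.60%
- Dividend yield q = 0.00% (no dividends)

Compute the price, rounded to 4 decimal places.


d1 = (ln(S/K) + (r - q + 0.5*sigma^2) * T) / (sigma * sqrt(T)) = 0.88669415
d2 = d1 - sigma * sqrt(T) = 0.69669415
exp(-rT) = 0.93613086; exp(-qT) = 1.00000000
C = S_0 * exp(-qT) * N(d1) - K * exp(-rT) * N(d2)
N(d1) = 0.81237821; N(d2) = 0.75700289
C = 45.5800 * 1.00000000 * 0.81237821 - 41.8900 * 0.93613086 * 0.75700289 = 7.3427

Answer: Price = 7.3427


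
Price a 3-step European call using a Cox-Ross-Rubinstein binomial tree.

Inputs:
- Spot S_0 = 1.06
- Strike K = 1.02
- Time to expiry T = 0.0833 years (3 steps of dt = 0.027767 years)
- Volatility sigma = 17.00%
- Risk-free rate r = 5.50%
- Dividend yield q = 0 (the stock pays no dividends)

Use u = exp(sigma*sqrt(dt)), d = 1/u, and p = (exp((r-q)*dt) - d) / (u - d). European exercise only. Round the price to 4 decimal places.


dt = T/N = 0.027767
u = exp(sigma*sqrt(dt)) = 1.028733; d = 1/u = 0.972070
p = (exp((r-q)*dt) - d) / (u - d) = 0.519891
Discount per step: exp(-r*dt) = 0.998474
Stock lattice S(k, i) with i counting down-moves:
  k=0: S(0,0) = 1.0600
  k=1: S(1,0) = 1.0905; S(1,1) = 1.0304
  k=2: S(2,0) = 1.1218; S(2,1) = 1.0600; S(2,2) = 1.0016
  k=3: S(3,0) = 1.1540; S(3,1) = 1.0905; S(3,2) = 1.0304; S(3,3) = 0.9736
Terminal payoffs V(N, i) = max(S_T - K, 0):
  V(3,0) = 0.134020; V(3,1) = 0.070457; V(3,2) = 0.010394; V(3,3) = 0.000000
Backward induction: V(k, i) = exp(-r*dt) * [p * V(k+1, i) + (1-p) * V(k+1, i+1)].
  V(2,0) = exp(-r*dt) * [p*0.134020 + (1-p)*0.070457] = 0.103345
  V(2,1) = exp(-r*dt) * [p*0.070457 + (1-p)*0.010394] = 0.041557
  V(2,2) = exp(-r*dt) * [p*0.010394 + (1-p)*0.000000] = 0.005395
  V(1,0) = exp(-r*dt) * [p*0.103345 + (1-p)*0.041557] = 0.073567
  V(1,1) = exp(-r*dt) * [p*0.041557 + (1-p)*0.005395] = 0.024158
  V(0,0) = exp(-r*dt) * [p*0.073567 + (1-p)*0.024158] = 0.049770

Answer: Price = V(0,0) = 0.0498


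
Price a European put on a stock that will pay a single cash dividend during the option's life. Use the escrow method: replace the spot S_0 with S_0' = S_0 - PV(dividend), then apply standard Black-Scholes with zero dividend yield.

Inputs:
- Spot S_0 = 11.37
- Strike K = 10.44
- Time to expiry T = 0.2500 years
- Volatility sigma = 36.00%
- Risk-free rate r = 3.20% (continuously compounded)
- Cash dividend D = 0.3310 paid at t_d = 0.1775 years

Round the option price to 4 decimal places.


PV(D) = D * exp(-r * t_d) = 0.3310 * 0.99433610 = 0.32912525
S_0' = S_0 - PV(D) = 11.3700 - 0.32912525 = 11.04087475
d1 = (ln(S_0'/K) + (r + sigma^2/2)*T) / (sigma*sqrt(T)) = 0.44533161
d2 = d1 - sigma*sqrt(T) = 0.26533161
exp(-rT) = 0.99203191
N(-d1) = 0.32804006; N(-d2) = 0.39537701
P = K * exp(-rT) * N(-d2) - S_0' * N(-d1) = 10.4400 * 0.99203191 * 0.39537701 - 11.04087475 * 0.32804006 = 0.4730

Answer: Price = 0.4730


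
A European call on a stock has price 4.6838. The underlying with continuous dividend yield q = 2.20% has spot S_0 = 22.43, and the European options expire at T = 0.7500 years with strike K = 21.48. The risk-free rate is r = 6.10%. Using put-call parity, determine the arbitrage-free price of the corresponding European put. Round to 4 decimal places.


Put-call parity: C - P = S_0 * exp(-qT) - K * exp(-rT).
S_0 * exp(-qT) = 22.4300 * 0.98363538 = 22.06294156
K * exp(-rT) = 21.4800 * 0.95528075 = 20.51943056
P = C - S*exp(-qT) + K*exp(-rT)
P = 4.6838 - 22.06294156 + 20.51943056 = 3.1403

Answer: Put price = 3.1403


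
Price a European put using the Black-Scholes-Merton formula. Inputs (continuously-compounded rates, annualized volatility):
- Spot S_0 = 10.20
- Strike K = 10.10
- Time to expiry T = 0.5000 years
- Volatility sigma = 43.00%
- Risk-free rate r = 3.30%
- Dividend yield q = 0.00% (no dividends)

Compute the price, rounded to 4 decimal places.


d1 = (ln(S/K) + (r - q + 0.5*sigma^2) * T) / (sigma * sqrt(T)) = 0.23869720
d2 = d1 - sigma * sqrt(T) = -0.06535871
exp(-rT) = 0.98363538; exp(-qT) = 1.00000000
P = K * exp(-rT) * N(-d2) - S_0 * exp(-qT) * N(-d1)
N(-d1) = 0.40567019; N(-d2) = 0.52605580
P = 10.1000 * 0.98363538 * 0.52605580 - 10.2000 * 1.00000000 * 0.40567019 = 1.0884

Answer: Price = 1.0884


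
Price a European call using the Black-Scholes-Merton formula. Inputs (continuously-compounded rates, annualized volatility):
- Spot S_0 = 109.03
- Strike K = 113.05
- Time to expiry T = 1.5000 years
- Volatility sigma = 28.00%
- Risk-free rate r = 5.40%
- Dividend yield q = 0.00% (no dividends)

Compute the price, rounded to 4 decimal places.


Answer: Price = 17.0288

Derivation:
d1 = (ln(S/K) + (r - q + 0.5*sigma^2) * T) / (sigma * sqrt(T)) = 0.30208296
d2 = d1 - sigma * sqrt(T) = -0.04084561
exp(-rT) = 0.92219369; exp(-qT) = 1.00000000
C = S_0 * exp(-qT) * N(d1) - K * exp(-rT) * N(d2)
N(d1) = 0.61870559; N(d2) = 0.48370949
C = 109.0300 * 1.00000000 * 0.61870559 - 113.0500 * 0.92219369 * 0.48370949 = 17.0288


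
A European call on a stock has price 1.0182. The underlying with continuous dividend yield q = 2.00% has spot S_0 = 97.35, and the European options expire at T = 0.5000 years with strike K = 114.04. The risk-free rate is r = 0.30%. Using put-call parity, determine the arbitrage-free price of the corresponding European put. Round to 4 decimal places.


Answer: Put price = 18.5059

Derivation:
Put-call parity: C - P = S_0 * exp(-qT) - K * exp(-rT).
S_0 * exp(-qT) = 97.3500 * 0.99004983 = 96.38135132
K * exp(-rT) = 114.0400 * 0.99850112 = 113.86906823
P = C - S*exp(-qT) + K*exp(-rT)
P = 1.0182 - 96.38135132 + 113.86906823 = 18.5059


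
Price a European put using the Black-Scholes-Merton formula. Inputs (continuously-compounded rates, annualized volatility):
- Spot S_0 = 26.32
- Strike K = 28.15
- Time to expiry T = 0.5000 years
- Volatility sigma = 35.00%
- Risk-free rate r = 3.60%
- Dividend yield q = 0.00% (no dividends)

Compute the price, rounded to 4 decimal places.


d1 = (ln(S/K) + (r - q + 0.5*sigma^2) * T) / (sigma * sqrt(T)) = -0.07512807
d2 = d1 - sigma * sqrt(T) = -0.32261544
exp(-rT) = 0.98216103; exp(-qT) = 1.00000000
P = K * exp(-rT) * N(-d2) - S_0 * exp(-qT) * N(-d1)
N(-d1) = 0.52994359; N(-d2) = 0.62650675
P = 28.1500 * 0.98216103 * 0.62650675 - 26.3200 * 1.00000000 * 0.52994359 = 3.3734

Answer: Price = 3.3734


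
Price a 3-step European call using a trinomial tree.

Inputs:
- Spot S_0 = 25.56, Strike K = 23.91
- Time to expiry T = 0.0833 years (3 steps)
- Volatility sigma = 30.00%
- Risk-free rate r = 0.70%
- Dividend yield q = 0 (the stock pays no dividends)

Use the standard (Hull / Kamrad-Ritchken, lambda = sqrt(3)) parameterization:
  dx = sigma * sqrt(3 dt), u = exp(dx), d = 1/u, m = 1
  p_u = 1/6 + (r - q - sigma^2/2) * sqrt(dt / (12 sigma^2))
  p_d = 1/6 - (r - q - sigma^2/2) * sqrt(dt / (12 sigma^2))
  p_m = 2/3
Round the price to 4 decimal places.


Answer: Price = V(0,0) = 1.9445

Derivation:
dt = T/N = 0.027767; dx = sigma*sqrt(3*dt) = 0.086585
u = exp(dx) = 1.090444; d = 1/u = 0.917057
p_u = 0.160574, p_m = 0.666667, p_d = 0.172760
Discount per step: exp(-r*dt) = 0.999806
Stock lattice S(k, j) with j the centered position index:
  k=0: S(0,+0) = 25.5600
  k=1: S(1,-1) = 23.4400; S(1,+0) = 25.5600; S(1,+1) = 27.8718
  k=2: S(2,-2) = 21.4958; S(2,-1) = 23.4400; S(2,+0) = 25.5600; S(2,+1) = 27.8718; S(2,+2) = 30.3926
  k=3: S(3,-3) = 19.7129; S(3,-2) = 21.4958; S(3,-1) = 23.4400; S(3,+0) = 25.5600; S(3,+1) = 27.8718; S(3,+2) = 30.3926; S(3,+3) = 33.1414
Terminal payoffs V(N, j) = max(S_T - K, 0):
  V(3,-3) = 0.000000; V(3,-2) = 0.000000; V(3,-1) = 0.000000; V(3,+0) = 1.650000; V(3,+1) = 3.961756; V(3,+2) = 6.482597; V(3,+3) = 9.231434
Backward induction: V(k, j) = exp(-r*dt) * [p_u * V(k+1, j+1) + p_m * V(k+1, j) + p_d * V(k+1, j-1)]
  V(2,-2) = exp(-r*dt) * [p_u*0.000000 + p_m*0.000000 + p_d*0.000000] = 0.000000
  V(2,-1) = exp(-r*dt) * [p_u*1.650000 + p_m*0.000000 + p_d*0.000000] = 0.264895
  V(2,+0) = exp(-r*dt) * [p_u*3.961756 + p_m*1.650000 + p_d*0.000000] = 1.735816
  V(2,+1) = exp(-r*dt) * [p_u*6.482597 + p_m*3.961756 + p_d*1.650000] = 3.966387
  V(2,+2) = exp(-r*dt) * [p_u*9.231434 + p_m*6.482597 + p_d*3.961756] = 6.487227
  V(1,-1) = exp(-r*dt) * [p_u*1.735816 + p_m*0.264895 + p_d*0.000000] = 0.455234
  V(1,+0) = exp(-r*dt) * [p_u*3.966387 + p_m*1.735816 + p_d*0.264895] = 1.839514
  V(1,+1) = exp(-r*dt) * [p_u*6.487227 + p_m*3.966387 + p_d*1.735816] = 3.985040
  V(0,+0) = exp(-r*dt) * [p_u*3.985040 + p_m*1.839514 + p_d*0.455234] = 1.944503


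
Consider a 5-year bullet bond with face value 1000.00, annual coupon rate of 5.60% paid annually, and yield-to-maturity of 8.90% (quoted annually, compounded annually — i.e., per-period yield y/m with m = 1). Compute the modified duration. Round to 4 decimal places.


Coupon per period c = face * coupon_rate / m = 56.000000
Periods per year m = 1; per-period yield y/m = 0.089000
Number of cashflows N = 5
Cashflows (t years, CF_t, discount factor 1/(1+y/m)^(m*t), PV):
  t = 1.0000: CF_t = 56.000000, DF = 0.918274, PV = 51.423324
  t = 2.0000: CF_t = 56.000000, DF = 0.843226, PV = 47.220683
  t = 3.0000: CF_t = 56.000000, DF = 0.774313, PV = 43.361509
  t = 4.0000: CF_t = 56.000000, DF = 0.711031, PV = 39.817731
  t = 5.0000: CF_t = 1056.000000, DF = 0.652921, PV = 689.484519
Price P = sum_t PV_t = 871.307767
First compute Macaulay numerator sum_t t * PV_t:
  t * PV_t at t = 1.0000: 51.423324
  t * PV_t at t = 2.0000: 94.441367
  t * PV_t at t = 3.0000: 130.084527
  t * PV_t at t = 4.0000: 159.270924
  t * PV_t at t = 5.0000: 3447.422595
Macaulay duration D = 3882.642737 / 871.307767 = 4.456109
Modified duration = D / (1 + y/m) = 4.456109 / (1 + 0.089000) = 4.091928

Answer: Modified duration = 4.0919


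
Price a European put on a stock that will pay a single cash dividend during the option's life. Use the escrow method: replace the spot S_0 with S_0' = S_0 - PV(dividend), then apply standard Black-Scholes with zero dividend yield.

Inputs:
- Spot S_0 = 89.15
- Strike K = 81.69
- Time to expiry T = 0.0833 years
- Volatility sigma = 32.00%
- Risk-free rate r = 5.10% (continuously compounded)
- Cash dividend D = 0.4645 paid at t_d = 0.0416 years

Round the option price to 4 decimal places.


PV(D) = D * exp(-r * t_d) = 0.4645 * 0.99788065 = 0.46351556
S_0' = S_0 - PV(D) = 89.1500 - 0.46351556 = 88.68648444
d1 = (ln(S_0'/K) + (r + sigma^2/2)*T) / (sigma*sqrt(T)) = 0.98193545
d2 = d1 - sigma*sqrt(T) = 0.88957789
exp(-rT) = 0.99576071
N(-d1) = 0.16306582; N(-d2) = 0.18684629
P = K * exp(-rT) * N(-d2) - S_0' * N(-d1) = 81.6900 * 0.99576071 * 0.18684629 - 88.68648444 * 0.16306582 = 0.7370

Answer: Price = 0.7370


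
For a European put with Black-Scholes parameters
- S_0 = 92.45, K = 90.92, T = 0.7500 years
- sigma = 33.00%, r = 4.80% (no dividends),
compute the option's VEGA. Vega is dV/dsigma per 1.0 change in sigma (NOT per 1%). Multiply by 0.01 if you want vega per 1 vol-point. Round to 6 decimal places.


d1 = 0.3272542354; d2 = 0.0414658522
phi(d1) = 0.3781417323; exp(-qT) = 1.0000000000; exp(-rT) = 0.9646402935
Vega = S * exp(-qT) * phi(d1) * sqrt(T) = 92.4500 * 1.0000000000 * 0.3781417323 * 0.8660254038 = 30.275558

Answer: Vega = 30.275558


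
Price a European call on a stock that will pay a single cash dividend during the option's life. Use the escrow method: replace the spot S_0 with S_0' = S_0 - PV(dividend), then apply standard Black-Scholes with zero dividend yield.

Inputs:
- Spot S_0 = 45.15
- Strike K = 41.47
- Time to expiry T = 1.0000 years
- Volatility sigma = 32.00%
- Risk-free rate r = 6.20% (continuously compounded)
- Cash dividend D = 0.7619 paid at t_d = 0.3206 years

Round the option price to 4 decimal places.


Answer: Price = 8.4418

Derivation:
PV(D) = D * exp(-r * t_d) = 0.7619 * 0.98031905 = 0.74690508
S_0' = S_0 - PV(D) = 45.1500 - 0.74690508 = 44.40309492
d1 = (ln(S_0'/K) + (r + sigma^2/2)*T) / (sigma*sqrt(T)) = 0.56730906
d2 = d1 - sigma*sqrt(T) = 0.24730906
exp(-rT) = 0.93988289
N(d1) = 0.71474789; N(d2) = 0.59766547
C = S_0' * N(d1) - K * exp(-rT) * N(d2) = 44.40309492 * 0.71474789 - 41.4700 * 0.93988289 * 0.59766547 = 8.4418


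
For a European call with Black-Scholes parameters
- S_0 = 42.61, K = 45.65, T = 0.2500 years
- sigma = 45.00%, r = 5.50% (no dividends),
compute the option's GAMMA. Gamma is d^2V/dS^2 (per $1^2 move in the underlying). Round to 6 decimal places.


Answer: Gamma = 0.041247

Derivation:
d1 = -0.1326761757; d2 = -0.3576761757
phi(d1) = 0.3954464034; exp(-qT) = 1.0000000000; exp(-rT) = 0.9863440995
Gamma = exp(-qT) * phi(d1) / (S * sigma * sqrt(T)) = 1.0000000000 * 0.3954464034 / (42.6100 * 0.4500 * 0.5000000000) = 0.041247


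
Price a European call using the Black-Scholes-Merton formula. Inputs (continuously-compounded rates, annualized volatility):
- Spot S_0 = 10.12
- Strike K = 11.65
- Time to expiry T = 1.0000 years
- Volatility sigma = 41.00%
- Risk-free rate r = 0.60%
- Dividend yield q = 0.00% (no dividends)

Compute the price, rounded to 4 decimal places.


d1 = (ln(S/K) + (r - q + 0.5*sigma^2) * T) / (sigma * sqrt(T)) = -0.12376223
d2 = d1 - sigma * sqrt(T) = -0.53376223
exp(-rT) = 0.99401796; exp(-qT) = 1.00000000
C = S_0 * exp(-qT) * N(d1) - K * exp(-rT) * N(d2)
N(d1) = 0.45075177; N(d2) = 0.29675302
C = 10.1200 * 1.00000000 * 0.45075177 - 11.6500 * 0.99401796 * 0.29675302 = 1.1251

Answer: Price = 1.1251


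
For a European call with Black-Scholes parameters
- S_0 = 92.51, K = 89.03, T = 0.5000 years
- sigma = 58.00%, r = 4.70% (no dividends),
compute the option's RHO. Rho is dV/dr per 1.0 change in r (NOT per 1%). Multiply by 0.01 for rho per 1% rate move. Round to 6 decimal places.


d1 = 0.3558535729; d2 = -0.0542683602
phi(d1) = 0.3744659446; exp(-qT) = 1.0000000000; exp(-rT) = 0.9767739747
N(d2) = 0.4783606786
Rho = K*T*exp(-rT)*N(d2) = 89.0300 * 0.5000 * 0.9767739747 * 0.4783606786 = 20.799645

Answer: Rho = 20.799645


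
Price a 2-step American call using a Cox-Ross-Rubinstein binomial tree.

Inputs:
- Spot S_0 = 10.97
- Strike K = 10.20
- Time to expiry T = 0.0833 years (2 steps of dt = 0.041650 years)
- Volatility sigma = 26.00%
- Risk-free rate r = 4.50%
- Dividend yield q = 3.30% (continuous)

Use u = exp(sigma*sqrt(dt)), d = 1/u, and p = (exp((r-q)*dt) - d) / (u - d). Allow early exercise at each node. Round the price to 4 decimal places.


Answer: Price = V(0,0) = 0.8642

Derivation:
dt = T/N = 0.041650
u = exp(sigma*sqrt(dt)) = 1.054495; d = 1/u = 0.948322
p = (exp((r-q)*dt) - d) / (u - d) = 0.491446
Discount per step: exp(-r*dt) = 0.998128
Stock lattice S(k, i) with i counting down-moves:
  k=0: S(0,0) = 10.9700
  k=1: S(1,0) = 11.5678; S(1,1) = 10.4031
  k=2: S(2,0) = 12.1982; S(2,1) = 10.9700; S(2,2) = 9.8655
Terminal payoffs V(N, i) = max(S_T - K, 0):
  V(2,0) = 1.998190; V(2,1) = 0.770000; V(2,2) = 0.000000
Backward induction: V(k, i) = exp(-r*dt) * [p * V(k+1, i) + (1-p) * V(k+1, i+1)]; then take max(V_cont, immediate exercise) for American.
  V(1,0) = exp(-r*dt) * [p*1.998190 + (1-p)*0.770000] = 1.371017; exercise = 1.367806; V(1,0) = max -> 1.371017
  V(1,1) = exp(-r*dt) * [p*0.770000 + (1-p)*0.000000] = 0.377705; exercise = 0.203087; V(1,1) = max -> 0.377705
  V(0,0) = exp(-r*dt) * [p*1.371017 + (1-p)*0.377705] = 0.864243; exercise = 0.770000; V(0,0) = max -> 0.864243


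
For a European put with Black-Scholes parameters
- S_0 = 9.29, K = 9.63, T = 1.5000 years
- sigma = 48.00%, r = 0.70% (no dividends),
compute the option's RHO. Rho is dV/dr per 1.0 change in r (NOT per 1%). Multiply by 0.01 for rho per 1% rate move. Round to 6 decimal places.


d1 = 0.2506565014; d2 = -0.3372210368
phi(d1) = 0.3866045767; exp(-qT) = 1.0000000000; exp(-rT) = 0.9895549326
N(-d2) = 0.6320248600
Rho = -K*T*exp(-rT)*N(-d2) = -9.6300 * 1.5000 * 0.9895549326 * 0.6320248600 = -9.034240

Answer: Rho = -9.034240


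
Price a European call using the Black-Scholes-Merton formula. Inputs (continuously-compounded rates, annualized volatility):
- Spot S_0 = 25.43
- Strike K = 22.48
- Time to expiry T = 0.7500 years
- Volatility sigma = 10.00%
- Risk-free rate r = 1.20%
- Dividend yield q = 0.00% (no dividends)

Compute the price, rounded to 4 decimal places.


Answer: Price = 3.2081

Derivation:
d1 = (ln(S/K) + (r - q + 0.5*sigma^2) * T) / (sigma * sqrt(T)) = 1.57101113
d2 = d1 - sigma * sqrt(T) = 1.48440858
exp(-rT) = 0.99104038; exp(-qT) = 1.00000000
C = S_0 * exp(-qT) * N(d1) - K * exp(-rT) * N(d2)
N(d1) = 0.94190997; N(d2) = 0.93114972
C = 25.4300 * 1.00000000 * 0.94190997 - 22.4800 * 0.99104038 * 0.93114972 = 3.2081


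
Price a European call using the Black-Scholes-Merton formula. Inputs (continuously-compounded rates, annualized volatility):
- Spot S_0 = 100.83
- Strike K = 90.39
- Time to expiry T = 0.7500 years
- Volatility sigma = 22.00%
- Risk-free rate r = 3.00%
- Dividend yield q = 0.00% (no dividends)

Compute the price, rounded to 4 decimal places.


d1 = (ln(S/K) + (r - q + 0.5*sigma^2) * T) / (sigma * sqrt(T)) = 0.78704540
d2 = d1 - sigma * sqrt(T) = 0.59651981
exp(-rT) = 0.97775124; exp(-qT) = 1.00000000
C = S_0 * exp(-qT) * N(d1) - K * exp(-rT) * N(d2)
N(d1) = 0.78437236; N(d2) = 0.72458599
C = 100.8300 * 1.00000000 * 0.78437236 - 90.3900 * 0.97775124 * 0.72458599 = 15.0501

Answer: Price = 15.0501


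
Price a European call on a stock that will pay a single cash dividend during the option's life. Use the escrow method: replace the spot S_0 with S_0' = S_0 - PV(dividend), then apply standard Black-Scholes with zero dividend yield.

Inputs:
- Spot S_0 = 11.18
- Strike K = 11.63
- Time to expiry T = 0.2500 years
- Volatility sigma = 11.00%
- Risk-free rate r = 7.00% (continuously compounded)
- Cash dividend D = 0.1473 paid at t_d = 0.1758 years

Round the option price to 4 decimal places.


Answer: Price = 0.0980

Derivation:
PV(D) = D * exp(-r * t_d) = 0.1473 * 0.98776941 = 0.14549843
S_0' = S_0 - PV(D) = 11.1800 - 0.14549843 = 11.03450157
d1 = (ln(S_0'/K) + (r + sigma^2/2)*T) / (sigma*sqrt(T)) = -0.60997448
d2 = d1 - sigma*sqrt(T) = -0.66497448
exp(-rT) = 0.98265224
N(d1) = 0.27093936; N(d2) = 0.25303341
C = S_0' * N(d1) - K * exp(-rT) * N(d2) = 11.03450157 * 0.27093936 - 11.6300 * 0.98265224 * 0.25303341 = 0.0980


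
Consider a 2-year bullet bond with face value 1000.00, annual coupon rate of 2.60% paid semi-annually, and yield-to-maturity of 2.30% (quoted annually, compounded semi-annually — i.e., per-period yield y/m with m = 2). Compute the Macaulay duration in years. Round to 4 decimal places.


Answer: Macaulay duration = 1.9620 years

Derivation:
Coupon per period c = face * coupon_rate / m = 13.000000
Periods per year m = 2; per-period yield y/m = 0.011500
Number of cashflows N = 4
Cashflows (t years, CF_t, discount factor 1/(1+y/m)^(m*t), PV):
  t = 0.5000: CF_t = 13.000000, DF = 0.988631, PV = 12.852200
  t = 1.0000: CF_t = 13.000000, DF = 0.977391, PV = 12.706080
  t = 1.5000: CF_t = 13.000000, DF = 0.966279, PV = 12.561621
  t = 2.0000: CF_t = 1013.000000, DF = 0.955293, PV = 967.711488
Price P = sum_t PV_t = 1005.831389
Macaulay numerator sum_t t * PV_t:
  t * PV_t at t = 0.5000: 6.426100
  t * PV_t at t = 1.0000: 12.706080
  t * PV_t at t = 1.5000: 18.842432
  t * PV_t at t = 2.0000: 1935.422977
Macaulay duration D = (sum_t t * PV_t) / P = 1973.397588 / 1005.831389 = 1.961957


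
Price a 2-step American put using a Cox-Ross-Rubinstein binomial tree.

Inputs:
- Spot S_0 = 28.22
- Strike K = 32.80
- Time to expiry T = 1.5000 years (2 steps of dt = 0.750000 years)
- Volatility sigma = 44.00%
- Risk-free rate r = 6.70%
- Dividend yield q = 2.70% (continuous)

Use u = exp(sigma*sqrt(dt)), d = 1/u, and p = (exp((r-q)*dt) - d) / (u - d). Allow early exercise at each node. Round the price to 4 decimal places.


Answer: Price = V(0,0) = 8.1612

Derivation:
dt = T/N = 0.750000
u = exp(sigma*sqrt(dt)) = 1.463823; d = 1/u = 0.683143
p = (exp((r-q)*dt) - d) / (u - d) = 0.444884
Discount per step: exp(-r*dt) = 0.950992
Stock lattice S(k, i) with i counting down-moves:
  k=0: S(0,0) = 28.2200
  k=1: S(1,0) = 41.3091; S(1,1) = 19.2783
  k=2: S(2,0) = 60.4691; S(2,1) = 28.2200; S(2,2) = 13.1698
Terminal payoffs V(N, i) = max(K - S_T, 0):
  V(2,0) = 0.000000; V(2,1) = 4.580000; V(2,2) = 19.630170
Backward induction: V(k, i) = exp(-r*dt) * [p * V(k+1, i) + (1-p) * V(k+1, i+1)]; then take max(V_cont, immediate exercise) for American.
  V(1,0) = exp(-r*dt) * [p*0.000000 + (1-p)*4.580000] = 2.417832; exercise = 0.000000; V(1,0) = max -> 2.417832
  V(1,1) = exp(-r*dt) * [p*4.580000 + (1-p)*19.630170] = 12.300692; exercise = 13.521707; V(1,1) = max -> 13.521707
  V(0,0) = exp(-r*dt) * [p*2.417832 + (1-p)*13.521707] = 8.161196; exercise = 4.580000; V(0,0) = max -> 8.161196


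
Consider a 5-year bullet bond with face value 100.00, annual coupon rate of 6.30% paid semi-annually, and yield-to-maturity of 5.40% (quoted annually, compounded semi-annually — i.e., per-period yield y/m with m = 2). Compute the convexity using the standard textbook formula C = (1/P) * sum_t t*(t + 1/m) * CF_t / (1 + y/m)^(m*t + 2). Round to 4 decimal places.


Answer: Convexity = 21.8018

Derivation:
Coupon per period c = face * coupon_rate / m = 3.150000
Periods per year m = 2; per-period yield y/m = 0.027000
Number of cashflows N = 10
Cashflows (t years, CF_t, discount factor 1/(1+y/m)^(m*t), PV):
  t = 0.5000: CF_t = 3.150000, DF = 0.973710, PV = 3.067186
  t = 1.0000: CF_t = 3.150000, DF = 0.948111, PV = 2.986549
  t = 1.5000: CF_t = 3.150000, DF = 0.923185, PV = 2.908032
  t = 2.0000: CF_t = 3.150000, DF = 0.898914, PV = 2.831580
  t = 2.5000: CF_t = 3.150000, DF = 0.875282, PV = 2.757137
  t = 3.0000: CF_t = 3.150000, DF = 0.852270, PV = 2.684651
  t = 3.5000: CF_t = 3.150000, DF = 0.829864, PV = 2.614071
  t = 4.0000: CF_t = 3.150000, DF = 0.808047, PV = 2.545347
  t = 4.5000: CF_t = 3.150000, DF = 0.786803, PV = 2.478429
  t = 5.0000: CF_t = 103.150000, DF = 0.766118, PV = 79.025053
Price P = sum_t PV_t = 103.898036
Convexity numerator sum_t t*(t + 1/m) * CF_t / (1+y/m)^(m*t + 2):
  t = 0.5000: term = 1.454016
  t = 1.0000: term = 4.247369
  t = 1.5000: term = 8.271411
  t = 2.0000: term = 13.423257
  t = 2.5000: term = 19.605536
  t = 3.0000: term = 26.726144
  t = 3.5000: term = 34.698012
  t = 4.0000: term = 43.438880
  t = 4.5000: term = 52.871081
  t = 5.0000: term = 2060.424014
Convexity = (1/P) * sum = 2265.159721 / 103.898036 = 21.801757


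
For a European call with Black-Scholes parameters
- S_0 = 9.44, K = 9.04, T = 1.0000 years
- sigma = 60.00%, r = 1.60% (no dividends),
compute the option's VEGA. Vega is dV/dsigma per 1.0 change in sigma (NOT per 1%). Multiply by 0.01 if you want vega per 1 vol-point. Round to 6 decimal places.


Answer: Vega = 3.478098

Derivation:
d1 = 0.3988280096; d2 = -0.2011719904
phi(d1) = 0.3684425714; exp(-qT) = 1.0000000000; exp(-rT) = 0.9841273201
Vega = S * exp(-qT) * phi(d1) * sqrt(T) = 9.4400 * 1.0000000000 * 0.3684425714 * 1.0000000000 = 3.478098


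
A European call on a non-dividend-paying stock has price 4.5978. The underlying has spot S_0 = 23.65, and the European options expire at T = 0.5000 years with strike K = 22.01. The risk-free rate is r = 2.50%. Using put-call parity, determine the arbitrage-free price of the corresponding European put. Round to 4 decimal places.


Put-call parity: C - P = S_0 * exp(-qT) - K * exp(-rT).
S_0 * exp(-qT) = 23.6500 * 1.00000000 = 23.65000000
K * exp(-rT) = 22.0100 * 0.98757780 = 21.73658739
P = C - S*exp(-qT) + K*exp(-rT)
P = 4.5978 - 23.65000000 + 21.73658739 = 2.6844

Answer: Put price = 2.6844


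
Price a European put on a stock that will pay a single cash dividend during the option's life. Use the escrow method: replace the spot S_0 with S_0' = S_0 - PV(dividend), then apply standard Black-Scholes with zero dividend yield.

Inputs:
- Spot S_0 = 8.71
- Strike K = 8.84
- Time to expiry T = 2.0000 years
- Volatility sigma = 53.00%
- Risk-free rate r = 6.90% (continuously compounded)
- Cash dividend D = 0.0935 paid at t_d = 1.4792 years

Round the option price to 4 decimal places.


Answer: Price = 1.9484

Derivation:
PV(D) = D * exp(-r * t_d) = 0.0935 * 0.90297104 = 0.08442779
S_0' = S_0 - PV(D) = 8.7100 - 0.08442779 = 8.62557221
d1 = (ln(S_0'/K) + (r + sigma^2/2)*T) / (sigma*sqrt(T)) = 0.52612003
d2 = d1 - sigma*sqrt(T) = -0.22341315
exp(-rT) = 0.87109869
N(-d1) = 0.29940240; N(-d2) = 0.58839302
P = K * exp(-rT) * N(-d2) - S_0' * N(-d1) = 8.8400 * 0.87109869 * 0.58839302 - 8.62557221 * 0.29940240 = 1.9484


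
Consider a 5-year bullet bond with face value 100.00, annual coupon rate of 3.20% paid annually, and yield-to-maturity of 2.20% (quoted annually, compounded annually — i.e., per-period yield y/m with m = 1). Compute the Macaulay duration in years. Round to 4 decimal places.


Answer: Macaulay duration = 4.7073 years

Derivation:
Coupon per period c = face * coupon_rate / m = 3.200000
Periods per year m = 1; per-period yield y/m = 0.022000
Number of cashflows N = 5
Cashflows (t years, CF_t, discount factor 1/(1+y/m)^(m*t), PV):
  t = 1.0000: CF_t = 3.200000, DF = 0.978474, PV = 3.131115
  t = 2.0000: CF_t = 3.200000, DF = 0.957411, PV = 3.063714
  t = 3.0000: CF_t = 3.200000, DF = 0.936801, PV = 2.997763
  t = 4.0000: CF_t = 3.200000, DF = 0.916635, PV = 2.933232
  t = 5.0000: CF_t = 103.200000, DF = 0.896903, PV = 92.560399
Price P = sum_t PV_t = 104.686223
Macaulay numerator sum_t t * PV_t:
  t * PV_t at t = 1.0000: 3.131115
  t * PV_t at t = 2.0000: 6.127428
  t * PV_t at t = 3.0000: 8.993289
  t * PV_t at t = 4.0000: 11.732927
  t * PV_t at t = 5.0000: 462.801995
Macaulay duration D = (sum_t t * PV_t) / P = 492.786755 / 104.686223 = 4.707274


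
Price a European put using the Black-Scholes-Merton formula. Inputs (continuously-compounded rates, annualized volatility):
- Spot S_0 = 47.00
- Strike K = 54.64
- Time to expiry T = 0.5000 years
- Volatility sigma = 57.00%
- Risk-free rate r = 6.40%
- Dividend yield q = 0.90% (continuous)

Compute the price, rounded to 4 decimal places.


Answer: Price = 11.3905

Derivation:
d1 = (ln(S/K) + (r - q + 0.5*sigma^2) * T) / (sigma * sqrt(T)) = -0.10394126
d2 = d1 - sigma * sqrt(T) = -0.50699212
exp(-rT) = 0.96850658; exp(-qT) = 0.99551011
P = K * exp(-rT) * N(-d2) - S_0 * exp(-qT) * N(-d1)
N(-d1) = 0.54139202; N(-d2) = 0.69391983
P = 54.6400 * 0.96850658 * 0.69391983 - 47.0000 * 0.99551011 * 0.54139202 = 11.3905


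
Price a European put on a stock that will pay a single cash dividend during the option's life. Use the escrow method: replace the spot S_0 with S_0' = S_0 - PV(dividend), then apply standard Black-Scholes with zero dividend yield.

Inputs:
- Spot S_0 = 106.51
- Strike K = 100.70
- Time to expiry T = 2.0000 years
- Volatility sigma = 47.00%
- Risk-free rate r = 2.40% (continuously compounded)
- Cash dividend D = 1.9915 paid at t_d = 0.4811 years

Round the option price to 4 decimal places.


Answer: Price = 22.0317

Derivation:
PV(D) = D * exp(-r * t_d) = 1.9915 * 0.98852000 = 1.96863759
S_0' = S_0 - PV(D) = 106.5100 - 1.96863759 = 104.54136241
d1 = (ln(S_0'/K) + (r + sigma^2/2)*T) / (sigma*sqrt(T)) = 0.46087867
d2 = d1 - sigma*sqrt(T) = -0.20380171
exp(-rT) = 0.95313379
N(-d1) = 0.32244283; N(-d2) = 0.58074577
P = K * exp(-rT) * N(-d2) - S_0' * N(-d1) = 100.7000 * 0.95313379 * 0.58074577 - 104.54136241 * 0.32244283 = 22.0317


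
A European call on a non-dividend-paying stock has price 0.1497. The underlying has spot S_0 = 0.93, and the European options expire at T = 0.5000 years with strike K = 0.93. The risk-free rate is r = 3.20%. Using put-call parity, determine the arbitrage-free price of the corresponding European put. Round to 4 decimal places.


Put-call parity: C - P = S_0 * exp(-qT) - K * exp(-rT).
S_0 * exp(-qT) = 0.9300 * 1.00000000 = 0.93000000
K * exp(-rT) = 0.9300 * 0.98412732 = 0.91523841
P = C - S*exp(-qT) + K*exp(-rT)
P = 0.1497 - 0.93000000 + 0.91523841 = 0.1349

Answer: Put price = 0.1349


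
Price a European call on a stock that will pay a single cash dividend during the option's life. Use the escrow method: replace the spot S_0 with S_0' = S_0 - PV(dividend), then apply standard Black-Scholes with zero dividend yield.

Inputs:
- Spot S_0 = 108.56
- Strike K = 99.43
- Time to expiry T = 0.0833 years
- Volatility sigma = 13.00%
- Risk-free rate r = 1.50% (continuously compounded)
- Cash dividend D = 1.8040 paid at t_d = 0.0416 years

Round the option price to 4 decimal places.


PV(D) = D * exp(-r * t_d) = 1.8040 * 0.99937619 = 1.80287466
S_0' = S_0 - PV(D) = 108.5600 - 1.80287466 = 106.75712534
d1 = (ln(S_0'/K) + (r + sigma^2/2)*T) / (sigma*sqrt(T)) = 1.94710542
d2 = d1 - sigma*sqrt(T) = 1.90958516
exp(-rT) = 0.99875128
N(d1) = 0.97423895; N(d2) = 0.97190668
C = S_0' * N(d1) - K * exp(-rT) * N(d2) = 106.75712534 * 0.97423895 - 99.4300 * 0.99875128 * 0.97190668 = 7.4909

Answer: Price = 7.4909


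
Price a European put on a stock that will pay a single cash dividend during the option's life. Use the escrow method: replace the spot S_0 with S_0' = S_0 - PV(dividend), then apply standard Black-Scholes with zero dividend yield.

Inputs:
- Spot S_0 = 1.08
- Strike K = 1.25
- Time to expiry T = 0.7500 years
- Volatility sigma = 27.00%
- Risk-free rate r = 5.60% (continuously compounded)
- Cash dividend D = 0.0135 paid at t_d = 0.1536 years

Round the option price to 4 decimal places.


PV(D) = D * exp(-r * t_d) = 0.0135 * 0.99143529 = 0.01338438
S_0' = S_0 - PV(D) = 1.0800 - 0.01338438 = 1.06661562
d1 = (ln(S_0'/K) + (r + sigma^2/2)*T) / (sigma*sqrt(T)) = -0.38197230
d2 = d1 - sigma*sqrt(T) = -0.61579916
exp(-rT) = 0.95886978
N(-d1) = 0.64875905; N(-d2) = 0.73098646
P = K * exp(-rT) * N(-d2) - S_0' * N(-d1) = 1.2500 * 0.95886978 * 0.73098646 - 1.06661562 * 0.64875905 = 0.1842

Answer: Price = 0.1842


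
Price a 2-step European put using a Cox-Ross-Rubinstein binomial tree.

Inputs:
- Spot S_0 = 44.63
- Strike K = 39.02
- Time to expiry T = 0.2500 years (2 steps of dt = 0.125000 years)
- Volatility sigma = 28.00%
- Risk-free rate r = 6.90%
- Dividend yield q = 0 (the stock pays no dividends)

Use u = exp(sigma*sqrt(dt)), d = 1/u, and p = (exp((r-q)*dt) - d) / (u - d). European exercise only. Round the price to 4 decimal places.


Answer: Price = V(0,0) = 0.5474

Derivation:
dt = T/N = 0.125000
u = exp(sigma*sqrt(dt)) = 1.104061; d = 1/u = 0.905747
p = (exp((r-q)*dt) - d) / (u - d) = 0.518951
Discount per step: exp(-r*dt) = 0.991412
Stock lattice S(k, i) with i counting down-moves:
  k=0: S(0,0) = 44.6300
  k=1: S(1,0) = 49.2742; S(1,1) = 40.4235
  k=2: S(2,0) = 54.4017; S(2,1) = 44.6300; S(2,2) = 36.6135
Terminal payoffs V(N, i) = max(K - S_T, 0):
  V(2,0) = 0.000000; V(2,1) = 0.000000; V(2,2) = 2.406524
Backward induction: V(k, i) = exp(-r*dt) * [p * V(k+1, i) + (1-p) * V(k+1, i+1)].
  V(1,0) = exp(-r*dt) * [p*0.000000 + (1-p)*0.000000] = 0.000000
  V(1,1) = exp(-r*dt) * [p*0.000000 + (1-p)*2.406524] = 1.147713
  V(0,0) = exp(-r*dt) * [p*0.000000 + (1-p)*1.147713] = 0.547364


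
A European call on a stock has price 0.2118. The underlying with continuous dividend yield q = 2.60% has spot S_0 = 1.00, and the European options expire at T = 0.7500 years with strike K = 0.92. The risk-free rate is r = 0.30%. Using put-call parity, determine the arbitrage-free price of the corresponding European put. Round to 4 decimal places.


Answer: Put price = 0.1490

Derivation:
Put-call parity: C - P = S_0 * exp(-qT) - K * exp(-rT).
S_0 * exp(-qT) = 1.0000 * 0.98068890 = 0.98068890
K * exp(-rT) = 0.9200 * 0.99775253 = 0.91793233
P = C - S*exp(-qT) + K*exp(-rT)
P = 0.2118 - 0.98068890 + 0.91793233 = 0.1490


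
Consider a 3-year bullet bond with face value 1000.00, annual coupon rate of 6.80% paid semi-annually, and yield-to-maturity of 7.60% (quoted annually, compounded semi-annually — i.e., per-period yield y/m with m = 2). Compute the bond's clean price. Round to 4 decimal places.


Answer: Price = 978.8942

Derivation:
Coupon per period c = face * coupon_rate / m = 34.000000
Periods per year m = 2; per-period yield y/m = 0.038000
Number of cashflows N = 6
Cashflows (t years, CF_t, discount factor 1/(1+y/m)^(m*t), PV):
  t = 0.5000: CF_t = 34.000000, DF = 0.963391, PV = 32.755299
  t = 1.0000: CF_t = 34.000000, DF = 0.928122, PV = 31.556164
  t = 1.5000: CF_t = 34.000000, DF = 0.894145, PV = 30.400929
  t = 2.0000: CF_t = 34.000000, DF = 0.861411, PV = 29.287986
  t = 2.5000: CF_t = 34.000000, DF = 0.829876, PV = 28.215786
  t = 3.0000: CF_t = 1034.000000, DF = 0.799495, PV = 826.678072
Price P = sum_t PV_t = 978.894235
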